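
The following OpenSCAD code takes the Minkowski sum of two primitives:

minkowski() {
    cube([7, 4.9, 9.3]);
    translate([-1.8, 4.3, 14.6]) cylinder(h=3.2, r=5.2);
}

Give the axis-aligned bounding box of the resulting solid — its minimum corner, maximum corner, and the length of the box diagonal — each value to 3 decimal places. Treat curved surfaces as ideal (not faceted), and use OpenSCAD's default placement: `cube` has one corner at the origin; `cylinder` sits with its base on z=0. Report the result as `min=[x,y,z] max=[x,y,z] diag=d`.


A = translate([-1.8, 4.3, 14.6]) cylinder(h=3.2, r=5.2) → bbox [-7,-0.9,14.6] .. [3.4,9.5,17.8]
B = cube([7, 4.9, 9.3]) → bbox [0,0,0] .. [7,4.9,9.3]
lo = A.lo+B.lo = [-7+0, -0.9+0, 14.6+0] = [-7.000,-0.900,14.600]
hi = A.hi+B.hi = [3.4+7, 9.5+4.9, 17.8+9.3] = [10.400,14.400,27.100]
diag = √(17.4²+15.3²+12.5²) = √693.1 = 26.327

min=[-7.000,-0.900,14.600] max=[10.400,14.400,27.100] diag=26.327


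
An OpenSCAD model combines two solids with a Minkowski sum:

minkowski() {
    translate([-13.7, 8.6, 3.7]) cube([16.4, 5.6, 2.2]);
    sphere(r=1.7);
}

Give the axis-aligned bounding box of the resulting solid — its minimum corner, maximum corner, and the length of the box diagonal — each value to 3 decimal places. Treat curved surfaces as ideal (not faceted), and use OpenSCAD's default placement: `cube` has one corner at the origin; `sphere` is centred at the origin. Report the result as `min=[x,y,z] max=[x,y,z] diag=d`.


A = translate([-13.7, 8.6, 3.7]) cube([16.4, 5.6, 2.2]) → bbox [-13.7,8.6,3.7] .. [2.7,14.2,5.9]
B = sphere(r=1.7) → bbox [-1.7,-1.7,-1.7] .. [1.7,1.7,1.7]
lo = A.lo+B.lo = [-13.7-1.7, 8.6-1.7, 3.7-1.7] = [-15.400,6.900,2.000]
hi = A.hi+B.hi = [2.7+1.7, 14.2+1.7, 5.9+1.7] = [4.400,15.900,7.600]
diag = √(19.8²+9²+5.6²) = √504.4 = 22.459

min=[-15.400,6.900,2.000] max=[4.400,15.900,7.600] diag=22.459


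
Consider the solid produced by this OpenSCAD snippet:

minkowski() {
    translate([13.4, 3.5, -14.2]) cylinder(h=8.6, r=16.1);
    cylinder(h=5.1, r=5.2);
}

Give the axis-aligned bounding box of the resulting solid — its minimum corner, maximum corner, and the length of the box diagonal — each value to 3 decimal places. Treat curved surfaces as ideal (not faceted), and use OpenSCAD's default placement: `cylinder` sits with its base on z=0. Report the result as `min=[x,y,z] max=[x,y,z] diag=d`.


min=[-7.900,-17.800,-14.200] max=[34.700,24.800,-0.500] diag=61.784

A = translate([13.4, 3.5, -14.2]) cylinder(h=8.6, r=16.1) → bbox [-2.7,-12.6,-14.2] .. [29.5,19.6,-5.6]
B = cylinder(h=5.1, r=5.2) → bbox [-5.2,-5.2,0] .. [5.2,5.2,5.1]
lo = A.lo+B.lo = [-2.7-5.2, -12.6-5.2, -14.2+0] = [-7.900,-17.800,-14.200]
hi = A.hi+B.hi = [29.5+5.2, 19.6+5.2, -5.6+5.1] = [34.700,24.800,-0.500]
diag = √(42.6²+42.6²+13.7²) = √3817.21 = 61.784


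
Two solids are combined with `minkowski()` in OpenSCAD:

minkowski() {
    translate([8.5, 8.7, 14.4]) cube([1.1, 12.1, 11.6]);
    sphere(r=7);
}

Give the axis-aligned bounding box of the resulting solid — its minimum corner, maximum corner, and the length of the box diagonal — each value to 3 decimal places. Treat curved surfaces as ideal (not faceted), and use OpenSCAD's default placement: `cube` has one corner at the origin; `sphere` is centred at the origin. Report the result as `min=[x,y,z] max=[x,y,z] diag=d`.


A = translate([8.5, 8.7, 14.4]) cube([1.1, 12.1, 11.6]) → bbox [8.5,8.7,14.4] .. [9.6,20.8,26]
B = sphere(r=7) → bbox [-7,-7,-7] .. [7,7,7]
lo = A.lo+B.lo = [8.5-7, 8.7-7, 14.4-7] = [1.500,1.700,7.400]
hi = A.hi+B.hi = [9.6+7, 20.8+7, 26+7] = [16.600,27.800,33.000]
diag = √(15.1²+26.1²+25.6²) = √1564.58 = 39.555

min=[1.500,1.700,7.400] max=[16.600,27.800,33.000] diag=39.555


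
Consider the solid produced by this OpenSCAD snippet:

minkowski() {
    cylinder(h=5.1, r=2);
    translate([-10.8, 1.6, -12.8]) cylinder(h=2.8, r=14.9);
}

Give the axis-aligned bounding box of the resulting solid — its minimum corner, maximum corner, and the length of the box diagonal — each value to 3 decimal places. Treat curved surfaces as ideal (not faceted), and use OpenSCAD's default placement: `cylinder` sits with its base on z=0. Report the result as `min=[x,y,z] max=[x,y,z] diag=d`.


min=[-27.700,-15.300,-12.800] max=[6.100,18.500,-4.900] diag=48.449

A = translate([-10.8, 1.6, -12.8]) cylinder(h=2.8, r=14.9) → bbox [-25.7,-13.3,-12.8] .. [4.1,16.5,-10]
B = cylinder(h=5.1, r=2) → bbox [-2,-2,0] .. [2,2,5.1]
lo = A.lo+B.lo = [-25.7-2, -13.3-2, -12.8+0] = [-27.700,-15.300,-12.800]
hi = A.hi+B.hi = [4.1+2, 16.5+2, -10+5.1] = [6.100,18.500,-4.900]
diag = √(33.8²+33.8²+7.9²) = √2347.29 = 48.449


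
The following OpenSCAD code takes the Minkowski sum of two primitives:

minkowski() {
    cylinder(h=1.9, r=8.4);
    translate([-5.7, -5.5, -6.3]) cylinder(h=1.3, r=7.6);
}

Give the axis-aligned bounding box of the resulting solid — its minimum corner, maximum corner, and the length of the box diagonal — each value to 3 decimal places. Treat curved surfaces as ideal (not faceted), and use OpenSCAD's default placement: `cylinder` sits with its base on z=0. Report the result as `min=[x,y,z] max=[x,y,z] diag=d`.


A = translate([-5.7, -5.5, -6.3]) cylinder(h=1.3, r=7.6) → bbox [-13.3,-13.1,-6.3] .. [1.9,2.1,-5]
B = cylinder(h=1.9, r=8.4) → bbox [-8.4,-8.4,0] .. [8.4,8.4,1.9]
lo = A.lo+B.lo = [-13.3-8.4, -13.1-8.4, -6.3+0] = [-21.700,-21.500,-6.300]
hi = A.hi+B.hi = [1.9+8.4, 2.1+8.4, -5+1.9] = [10.300,10.500,-3.100]
diag = √(32²+32²+3.2²) = √2058.24 = 45.368

min=[-21.700,-21.500,-6.300] max=[10.300,10.500,-3.100] diag=45.368


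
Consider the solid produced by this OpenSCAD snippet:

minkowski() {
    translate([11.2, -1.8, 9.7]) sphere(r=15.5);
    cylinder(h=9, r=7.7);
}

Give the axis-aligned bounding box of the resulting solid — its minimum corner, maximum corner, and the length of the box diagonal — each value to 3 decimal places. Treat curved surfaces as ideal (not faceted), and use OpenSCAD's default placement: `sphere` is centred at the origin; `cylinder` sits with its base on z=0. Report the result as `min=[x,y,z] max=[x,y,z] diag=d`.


min=[-12.000,-25.000,-5.800] max=[34.400,21.400,34.200] diag=76.850

A = translate([11.2, -1.8, 9.7]) sphere(r=15.5) → bbox [-4.3,-17.3,-5.8] .. [26.7,13.7,25.2]
B = cylinder(h=9, r=7.7) → bbox [-7.7,-7.7,0] .. [7.7,7.7,9]
lo = A.lo+B.lo = [-4.3-7.7, -17.3-7.7, -5.8+0] = [-12.000,-25.000,-5.800]
hi = A.hi+B.hi = [26.7+7.7, 13.7+7.7, 25.2+9] = [34.400,21.400,34.200]
diag = √(46.4²+46.4²+40²) = √5905.92 = 76.850


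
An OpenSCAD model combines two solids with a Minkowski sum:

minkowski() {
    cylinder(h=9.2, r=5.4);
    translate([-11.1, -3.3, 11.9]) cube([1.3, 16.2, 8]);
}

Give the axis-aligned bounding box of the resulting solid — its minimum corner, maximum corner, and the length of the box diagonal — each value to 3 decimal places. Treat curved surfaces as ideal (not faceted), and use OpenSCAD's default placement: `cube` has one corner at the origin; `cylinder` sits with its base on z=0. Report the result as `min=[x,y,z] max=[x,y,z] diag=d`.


min=[-16.500,-8.700,11.900] max=[-4.400,18.300,29.100] diag=34.224

A = translate([-11.1, -3.3, 11.9]) cube([1.3, 16.2, 8]) → bbox [-11.1,-3.3,11.9] .. [-9.8,12.9,19.9]
B = cylinder(h=9.2, r=5.4) → bbox [-5.4,-5.4,0] .. [5.4,5.4,9.2]
lo = A.lo+B.lo = [-11.1-5.4, -3.3-5.4, 11.9+0] = [-16.500,-8.700,11.900]
hi = A.hi+B.hi = [-9.8+5.4, 12.9+5.4, 19.9+9.2] = [-4.400,18.300,29.100]
diag = √(12.1²+27²+17.2²) = √1171.25 = 34.224


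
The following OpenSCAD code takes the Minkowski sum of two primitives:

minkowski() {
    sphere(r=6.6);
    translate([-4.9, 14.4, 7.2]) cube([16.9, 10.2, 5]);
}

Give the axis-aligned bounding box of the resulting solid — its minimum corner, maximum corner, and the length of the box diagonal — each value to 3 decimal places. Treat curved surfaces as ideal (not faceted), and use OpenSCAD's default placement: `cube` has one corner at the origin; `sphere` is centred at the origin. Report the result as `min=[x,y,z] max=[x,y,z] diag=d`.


A = translate([-4.9, 14.4, 7.2]) cube([16.9, 10.2, 5]) → bbox [-4.9,14.4,7.2] .. [12,24.6,12.2]
B = sphere(r=6.6) → bbox [-6.6,-6.6,-6.6] .. [6.6,6.6,6.6]
lo = A.lo+B.lo = [-4.9-6.6, 14.4-6.6, 7.2-6.6] = [-11.500,7.800,0.600]
hi = A.hi+B.hi = [12+6.6, 24.6+6.6, 12.2+6.6] = [18.600,31.200,18.800]
diag = √(30.1²+23.4²+18.2²) = √1784.81 = 42.247

min=[-11.500,7.800,0.600] max=[18.600,31.200,18.800] diag=42.247


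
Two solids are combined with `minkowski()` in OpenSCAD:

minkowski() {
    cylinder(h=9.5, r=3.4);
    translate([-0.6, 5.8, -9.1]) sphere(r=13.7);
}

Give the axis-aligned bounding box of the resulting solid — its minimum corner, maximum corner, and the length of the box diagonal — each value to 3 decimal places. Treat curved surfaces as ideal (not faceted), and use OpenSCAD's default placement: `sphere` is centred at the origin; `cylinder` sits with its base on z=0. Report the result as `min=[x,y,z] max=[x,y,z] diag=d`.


A = translate([-0.6, 5.8, -9.1]) sphere(r=13.7) → bbox [-14.3,-7.9,-22.8] .. [13.1,19.5,4.6]
B = cylinder(h=9.5, r=3.4) → bbox [-3.4,-3.4,0] .. [3.4,3.4,9.5]
lo = A.lo+B.lo = [-14.3-3.4, -7.9-3.4, -22.8+0] = [-17.700,-11.300,-22.800]
hi = A.hi+B.hi = [13.1+3.4, 19.5+3.4, 4.6+9.5] = [16.500,22.900,14.100]
diag = √(34.2²+34.2²+36.9²) = √3700.89 = 60.835

min=[-17.700,-11.300,-22.800] max=[16.500,22.900,14.100] diag=60.835


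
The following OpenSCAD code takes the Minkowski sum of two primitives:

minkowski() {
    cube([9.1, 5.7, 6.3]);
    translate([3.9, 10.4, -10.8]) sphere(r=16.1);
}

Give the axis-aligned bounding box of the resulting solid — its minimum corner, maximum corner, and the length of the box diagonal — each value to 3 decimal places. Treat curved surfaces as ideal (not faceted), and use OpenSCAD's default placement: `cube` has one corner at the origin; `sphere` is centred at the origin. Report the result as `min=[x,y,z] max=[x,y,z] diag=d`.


min=[-12.200,-5.700,-26.900] max=[29.100,32.200,11.600] diag=68.003

A = translate([3.9, 10.4, -10.8]) sphere(r=16.1) → bbox [-12.2,-5.7,-26.9] .. [20,26.5,5.3]
B = cube([9.1, 5.7, 6.3]) → bbox [0,0,0] .. [9.1,5.7,6.3]
lo = A.lo+B.lo = [-12.2+0, -5.7+0, -26.9+0] = [-12.200,-5.700,-26.900]
hi = A.hi+B.hi = [20+9.1, 26.5+5.7, 5.3+6.3] = [29.100,32.200,11.600]
diag = √(41.3²+37.9²+38.5²) = √4624.35 = 68.003


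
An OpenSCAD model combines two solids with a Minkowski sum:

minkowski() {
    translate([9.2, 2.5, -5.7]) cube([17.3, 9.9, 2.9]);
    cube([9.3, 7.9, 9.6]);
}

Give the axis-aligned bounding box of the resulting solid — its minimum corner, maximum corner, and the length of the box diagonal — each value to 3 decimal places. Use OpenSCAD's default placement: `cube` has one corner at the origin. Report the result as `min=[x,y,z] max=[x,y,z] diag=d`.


min=[9.200,2.500,-5.700] max=[35.800,20.300,6.800] diag=34.361

A = translate([9.2, 2.5, -5.7]) cube([17.3, 9.9, 2.9]) → bbox [9.2,2.5,-5.7] .. [26.5,12.4,-2.8]
B = cube([9.3, 7.9, 9.6]) → bbox [0,0,0] .. [9.3,7.9,9.6]
lo = A.lo+B.lo = [9.2+0, 2.5+0, -5.7+0] = [9.200,2.500,-5.700]
hi = A.hi+B.hi = [26.5+9.3, 12.4+7.9, -2.8+9.6] = [35.800,20.300,6.800]
diag = √(26.6²+17.8²+12.5²) = √1180.65 = 34.361


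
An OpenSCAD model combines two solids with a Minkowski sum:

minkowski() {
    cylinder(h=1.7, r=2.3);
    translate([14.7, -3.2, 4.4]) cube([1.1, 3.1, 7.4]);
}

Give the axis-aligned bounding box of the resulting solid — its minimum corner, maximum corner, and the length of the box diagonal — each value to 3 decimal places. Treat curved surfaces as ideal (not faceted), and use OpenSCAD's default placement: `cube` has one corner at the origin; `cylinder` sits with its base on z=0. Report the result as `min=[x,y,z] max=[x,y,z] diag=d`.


A = translate([14.7, -3.2, 4.4]) cube([1.1, 3.1, 7.4]) → bbox [14.7,-3.2,4.4] .. [15.8,-0.1,11.8]
B = cylinder(h=1.7, r=2.3) → bbox [-2.3,-2.3,0] .. [2.3,2.3,1.7]
lo = A.lo+B.lo = [14.7-2.3, -3.2-2.3, 4.4+0] = [12.400,-5.500,4.400]
hi = A.hi+B.hi = [15.8+2.3, -0.1+2.3, 11.8+1.7] = [18.100,2.200,13.500]
diag = √(5.7²+7.7²+9.1²) = √174.59 = 13.213

min=[12.400,-5.500,4.400] max=[18.100,2.200,13.500] diag=13.213


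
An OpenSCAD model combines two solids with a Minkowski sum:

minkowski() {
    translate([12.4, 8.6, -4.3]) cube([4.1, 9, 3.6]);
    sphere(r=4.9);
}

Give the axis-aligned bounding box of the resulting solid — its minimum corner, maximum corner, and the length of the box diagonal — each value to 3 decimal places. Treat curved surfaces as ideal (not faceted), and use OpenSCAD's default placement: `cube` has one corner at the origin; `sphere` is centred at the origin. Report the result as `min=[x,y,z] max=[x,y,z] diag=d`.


A = translate([12.4, 8.6, -4.3]) cube([4.1, 9, 3.6]) → bbox [12.4,8.6,-4.3] .. [16.5,17.6,-0.7]
B = sphere(r=4.9) → bbox [-4.9,-4.9,-4.9] .. [4.9,4.9,4.9]
lo = A.lo+B.lo = [12.4-4.9, 8.6-4.9, -4.3-4.9] = [7.500,3.700,-9.200]
hi = A.hi+B.hi = [16.5+4.9, 17.6+4.9, -0.7+4.9] = [21.400,22.500,4.200]
diag = √(13.9²+18.8²+13.4²) = √726.21 = 26.948

min=[7.500,3.700,-9.200] max=[21.400,22.500,4.200] diag=26.948


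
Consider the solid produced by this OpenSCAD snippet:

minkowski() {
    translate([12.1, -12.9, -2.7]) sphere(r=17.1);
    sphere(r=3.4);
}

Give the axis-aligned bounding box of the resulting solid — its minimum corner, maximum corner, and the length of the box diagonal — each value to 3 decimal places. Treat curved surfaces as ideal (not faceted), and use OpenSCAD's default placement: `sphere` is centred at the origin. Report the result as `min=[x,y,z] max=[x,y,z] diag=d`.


A = translate([12.1, -12.9, -2.7]) sphere(r=17.1) → bbox [-5,-30,-19.8] .. [29.2,4.2,14.4]
B = sphere(r=3.4) → bbox [-3.4,-3.4,-3.4] .. [3.4,3.4,3.4]
lo = A.lo+B.lo = [-5-3.4, -30-3.4, -19.8-3.4] = [-8.400,-33.400,-23.200]
hi = A.hi+B.hi = [29.2+3.4, 4.2+3.4, 14.4+3.4] = [32.600,7.600,17.800]
diag = √(41²+41²+41²) = √5043 = 71.014

min=[-8.400,-33.400,-23.200] max=[32.600,7.600,17.800] diag=71.014


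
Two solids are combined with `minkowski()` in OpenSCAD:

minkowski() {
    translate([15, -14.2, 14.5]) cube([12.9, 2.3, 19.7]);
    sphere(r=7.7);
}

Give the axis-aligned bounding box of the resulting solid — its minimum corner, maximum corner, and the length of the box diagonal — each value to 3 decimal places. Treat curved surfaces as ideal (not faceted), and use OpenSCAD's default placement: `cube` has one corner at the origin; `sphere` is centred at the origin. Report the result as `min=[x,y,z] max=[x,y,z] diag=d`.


A = translate([15, -14.2, 14.5]) cube([12.9, 2.3, 19.7]) → bbox [15,-14.2,14.5] .. [27.9,-11.9,34.2]
B = sphere(r=7.7) → bbox [-7.7,-7.7,-7.7] .. [7.7,7.7,7.7]
lo = A.lo+B.lo = [15-7.7, -14.2-7.7, 14.5-7.7] = [7.300,-21.900,6.800]
hi = A.hi+B.hi = [27.9+7.7, -11.9+7.7, 34.2+7.7] = [35.600,-4.200,41.900]
diag = √(28.3²+17.7²+35.1²) = √2346.19 = 48.437

min=[7.300,-21.900,6.800] max=[35.600,-4.200,41.900] diag=48.437


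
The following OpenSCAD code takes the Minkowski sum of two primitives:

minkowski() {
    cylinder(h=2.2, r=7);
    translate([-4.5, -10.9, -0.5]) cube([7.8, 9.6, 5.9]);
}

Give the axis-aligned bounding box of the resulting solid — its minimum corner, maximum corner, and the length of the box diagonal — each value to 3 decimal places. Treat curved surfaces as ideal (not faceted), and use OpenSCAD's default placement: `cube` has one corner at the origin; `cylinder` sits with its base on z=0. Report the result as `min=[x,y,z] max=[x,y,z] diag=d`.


min=[-11.500,-17.900,-0.500] max=[10.300,5.700,7.600] diag=33.133

A = translate([-4.5, -10.9, -0.5]) cube([7.8, 9.6, 5.9]) → bbox [-4.5,-10.9,-0.5] .. [3.3,-1.3,5.4]
B = cylinder(h=2.2, r=7) → bbox [-7,-7,0] .. [7,7,2.2]
lo = A.lo+B.lo = [-4.5-7, -10.9-7, -0.5+0] = [-11.500,-17.900,-0.500]
hi = A.hi+B.hi = [3.3+7, -1.3+7, 5.4+2.2] = [10.300,5.700,7.600]
diag = √(21.8²+23.6²+8.1²) = √1097.81 = 33.133


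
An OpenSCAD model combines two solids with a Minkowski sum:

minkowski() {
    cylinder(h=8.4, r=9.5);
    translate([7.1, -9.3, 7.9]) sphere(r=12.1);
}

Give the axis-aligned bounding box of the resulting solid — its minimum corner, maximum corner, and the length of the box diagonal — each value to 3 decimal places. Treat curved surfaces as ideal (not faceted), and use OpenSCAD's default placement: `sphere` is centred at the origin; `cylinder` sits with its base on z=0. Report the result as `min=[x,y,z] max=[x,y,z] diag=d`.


A = translate([7.1, -9.3, 7.9]) sphere(r=12.1) → bbox [-5,-21.4,-4.2] .. [19.2,2.8,20]
B = cylinder(h=8.4, r=9.5) → bbox [-9.5,-9.5,0] .. [9.5,9.5,8.4]
lo = A.lo+B.lo = [-5-9.5, -21.4-9.5, -4.2+0] = [-14.500,-30.900,-4.200]
hi = A.hi+B.hi = [19.2+9.5, 2.8+9.5, 20+8.4] = [28.700,12.300,28.400]
diag = √(43.2²+43.2²+32.6²) = √4795.24 = 69.248

min=[-14.500,-30.900,-4.200] max=[28.700,12.300,28.400] diag=69.248


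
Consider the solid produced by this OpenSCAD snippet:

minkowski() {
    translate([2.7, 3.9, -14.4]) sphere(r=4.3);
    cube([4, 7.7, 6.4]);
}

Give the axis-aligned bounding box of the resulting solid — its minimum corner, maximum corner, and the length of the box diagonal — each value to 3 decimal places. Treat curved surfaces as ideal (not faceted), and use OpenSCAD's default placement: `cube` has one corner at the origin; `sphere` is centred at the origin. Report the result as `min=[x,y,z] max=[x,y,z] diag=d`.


min=[-1.600,-0.400,-18.700] max=[11.000,15.900,-3.700] diag=25.484

A = translate([2.7, 3.9, -14.4]) sphere(r=4.3) → bbox [-1.6,-0.4,-18.7] .. [7,8.2,-10.1]
B = cube([4, 7.7, 6.4]) → bbox [0,0,0] .. [4,7.7,6.4]
lo = A.lo+B.lo = [-1.6+0, -0.4+0, -18.7+0] = [-1.600,-0.400,-18.700]
hi = A.hi+B.hi = [7+4, 8.2+7.7, -10.1+6.4] = [11.000,15.900,-3.700]
diag = √(12.6²+16.3²+15²) = √649.45 = 25.484


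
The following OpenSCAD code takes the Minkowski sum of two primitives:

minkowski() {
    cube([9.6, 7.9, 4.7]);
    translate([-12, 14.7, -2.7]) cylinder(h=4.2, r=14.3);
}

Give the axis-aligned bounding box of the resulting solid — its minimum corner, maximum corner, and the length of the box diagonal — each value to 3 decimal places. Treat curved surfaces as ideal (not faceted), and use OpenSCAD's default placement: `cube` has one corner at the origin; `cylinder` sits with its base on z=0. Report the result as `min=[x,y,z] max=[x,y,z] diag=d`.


min=[-26.300,0.400,-2.700] max=[11.900,36.900,6.200] diag=53.579

A = translate([-12, 14.7, -2.7]) cylinder(h=4.2, r=14.3) → bbox [-26.3,0.4,-2.7] .. [2.3,29,1.5]
B = cube([9.6, 7.9, 4.7]) → bbox [0,0,0] .. [9.6,7.9,4.7]
lo = A.lo+B.lo = [-26.3+0, 0.4+0, -2.7+0] = [-26.300,0.400,-2.700]
hi = A.hi+B.hi = [2.3+9.6, 29+7.9, 1.5+4.7] = [11.900,36.900,6.200]
diag = √(38.2²+36.5²+8.9²) = √2870.7 = 53.579


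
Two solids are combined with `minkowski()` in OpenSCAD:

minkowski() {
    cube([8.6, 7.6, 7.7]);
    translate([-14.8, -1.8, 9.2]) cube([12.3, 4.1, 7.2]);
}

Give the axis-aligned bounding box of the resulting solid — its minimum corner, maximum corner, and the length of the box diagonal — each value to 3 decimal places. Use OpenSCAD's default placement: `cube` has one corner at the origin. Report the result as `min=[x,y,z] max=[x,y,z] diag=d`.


min=[-14.800,-1.800,9.200] max=[6.100,9.900,24.100] diag=28.208

A = translate([-14.8, -1.8, 9.2]) cube([12.3, 4.1, 7.2]) → bbox [-14.8,-1.8,9.2] .. [-2.5,2.3,16.4]
B = cube([8.6, 7.6, 7.7]) → bbox [0,0,0] .. [8.6,7.6,7.7]
lo = A.lo+B.lo = [-14.8+0, -1.8+0, 9.2+0] = [-14.800,-1.800,9.200]
hi = A.hi+B.hi = [-2.5+8.6, 2.3+7.6, 16.4+7.7] = [6.100,9.900,24.100]
diag = √(20.9²+11.7²+14.9²) = √795.71 = 28.208


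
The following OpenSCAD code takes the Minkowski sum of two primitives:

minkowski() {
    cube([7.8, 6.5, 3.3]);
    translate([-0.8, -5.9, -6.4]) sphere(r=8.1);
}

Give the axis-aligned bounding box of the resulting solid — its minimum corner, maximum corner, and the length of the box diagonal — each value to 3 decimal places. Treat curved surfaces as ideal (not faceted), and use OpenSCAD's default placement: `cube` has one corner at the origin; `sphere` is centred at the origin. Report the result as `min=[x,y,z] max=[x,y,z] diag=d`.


A = translate([-0.8, -5.9, -6.4]) sphere(r=8.1) → bbox [-8.9,-14,-14.5] .. [7.3,2.2,1.7]
B = cube([7.8, 6.5, 3.3]) → bbox [0,0,0] .. [7.8,6.5,3.3]
lo = A.lo+B.lo = [-8.9+0, -14+0, -14.5+0] = [-8.900,-14.000,-14.500]
hi = A.hi+B.hi = [7.3+7.8, 2.2+6.5, 1.7+3.3] = [15.100,8.700,5.000]
diag = √(24²+22.7²+19.5²) = √1471.54 = 38.361

min=[-8.900,-14.000,-14.500] max=[15.100,8.700,5.000] diag=38.361


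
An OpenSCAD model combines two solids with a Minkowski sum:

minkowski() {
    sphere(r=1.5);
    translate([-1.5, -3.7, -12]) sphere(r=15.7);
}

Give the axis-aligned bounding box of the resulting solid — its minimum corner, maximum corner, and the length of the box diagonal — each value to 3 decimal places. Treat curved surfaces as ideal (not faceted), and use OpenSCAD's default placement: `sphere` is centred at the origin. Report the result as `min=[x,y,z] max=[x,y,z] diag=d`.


A = translate([-1.5, -3.7, -12]) sphere(r=15.7) → bbox [-17.2,-19.4,-27.7] .. [14.2,12,3.7]
B = sphere(r=1.5) → bbox [-1.5,-1.5,-1.5] .. [1.5,1.5,1.5]
lo = A.lo+B.lo = [-17.2-1.5, -19.4-1.5, -27.7-1.5] = [-18.700,-20.900,-29.200]
hi = A.hi+B.hi = [14.2+1.5, 12+1.5, 3.7+1.5] = [15.700,13.500,5.200]
diag = √(34.4²+34.4²+34.4²) = √3550.08 = 59.583

min=[-18.700,-20.900,-29.200] max=[15.700,13.500,5.200] diag=59.583


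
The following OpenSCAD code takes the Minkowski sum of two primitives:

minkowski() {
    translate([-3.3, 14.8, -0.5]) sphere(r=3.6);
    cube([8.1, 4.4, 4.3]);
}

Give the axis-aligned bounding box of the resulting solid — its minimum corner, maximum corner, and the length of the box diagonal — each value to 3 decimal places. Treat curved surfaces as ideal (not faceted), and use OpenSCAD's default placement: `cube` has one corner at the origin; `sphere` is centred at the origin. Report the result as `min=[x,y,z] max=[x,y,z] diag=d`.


min=[-6.900,11.200,-4.100] max=[8.400,22.800,7.400] diag=22.381

A = translate([-3.3, 14.8, -0.5]) sphere(r=3.6) → bbox [-6.9,11.2,-4.1] .. [0.3,18.4,3.1]
B = cube([8.1, 4.4, 4.3]) → bbox [0,0,0] .. [8.1,4.4,4.3]
lo = A.lo+B.lo = [-6.9+0, 11.2+0, -4.1+0] = [-6.900,11.200,-4.100]
hi = A.hi+B.hi = [0.3+8.1, 18.4+4.4, 3.1+4.3] = [8.400,22.800,7.400]
diag = √(15.3²+11.6²+11.5²) = √500.9 = 22.381


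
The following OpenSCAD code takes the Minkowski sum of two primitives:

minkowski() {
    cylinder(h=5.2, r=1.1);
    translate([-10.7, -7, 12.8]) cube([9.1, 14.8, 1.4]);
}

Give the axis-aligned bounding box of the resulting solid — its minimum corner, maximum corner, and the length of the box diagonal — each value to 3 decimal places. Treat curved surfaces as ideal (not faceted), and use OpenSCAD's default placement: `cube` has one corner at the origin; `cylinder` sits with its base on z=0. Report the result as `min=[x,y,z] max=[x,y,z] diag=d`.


min=[-11.800,-8.100,12.800] max=[-0.500,8.900,19.400] diag=21.453

A = translate([-10.7, -7, 12.8]) cube([9.1, 14.8, 1.4]) → bbox [-10.7,-7,12.8] .. [-1.6,7.8,14.2]
B = cylinder(h=5.2, r=1.1) → bbox [-1.1,-1.1,0] .. [1.1,1.1,5.2]
lo = A.lo+B.lo = [-10.7-1.1, -7-1.1, 12.8+0] = [-11.800,-8.100,12.800]
hi = A.hi+B.hi = [-1.6+1.1, 7.8+1.1, 14.2+5.2] = [-0.500,8.900,19.400]
diag = √(11.3²+17²+6.6²) = √460.25 = 21.453


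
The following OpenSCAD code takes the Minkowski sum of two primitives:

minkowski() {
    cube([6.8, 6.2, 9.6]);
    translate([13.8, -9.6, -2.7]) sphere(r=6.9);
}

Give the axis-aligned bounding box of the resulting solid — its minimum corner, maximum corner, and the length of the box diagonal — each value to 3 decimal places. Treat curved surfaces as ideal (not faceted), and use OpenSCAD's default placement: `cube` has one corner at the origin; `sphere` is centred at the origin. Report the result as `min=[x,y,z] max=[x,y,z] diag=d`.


A = translate([13.8, -9.6, -2.7]) sphere(r=6.9) → bbox [6.9,-16.5,-9.6] .. [20.7,-2.7,4.2]
B = cube([6.8, 6.2, 9.6]) → bbox [0,0,0] .. [6.8,6.2,9.6]
lo = A.lo+B.lo = [6.9+0, -16.5+0, -9.6+0] = [6.900,-16.500,-9.600]
hi = A.hi+B.hi = [20.7+6.8, -2.7+6.2, 4.2+9.6] = [27.500,3.500,13.800]
diag = √(20.6²+20²+23.4²) = √1371.92 = 37.039

min=[6.900,-16.500,-9.600] max=[27.500,3.500,13.800] diag=37.039


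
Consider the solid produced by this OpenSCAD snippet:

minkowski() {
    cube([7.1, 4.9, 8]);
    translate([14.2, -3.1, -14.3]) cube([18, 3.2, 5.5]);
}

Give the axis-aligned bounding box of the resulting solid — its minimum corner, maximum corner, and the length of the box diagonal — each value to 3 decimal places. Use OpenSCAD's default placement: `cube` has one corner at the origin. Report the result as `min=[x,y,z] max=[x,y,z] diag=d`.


A = translate([14.2, -3.1, -14.3]) cube([18, 3.2, 5.5]) → bbox [14.2,-3.1,-14.3] .. [32.2,0.1,-8.8]
B = cube([7.1, 4.9, 8]) → bbox [0,0,0] .. [7.1,4.9,8]
lo = A.lo+B.lo = [14.2+0, -3.1+0, -14.3+0] = [14.200,-3.100,-14.300]
hi = A.hi+B.hi = [32.2+7.1, 0.1+4.9, -8.8+8] = [39.300,5.000,-0.800]
diag = √(25.1²+8.1²+13.5²) = √877.87 = 29.629

min=[14.200,-3.100,-14.300] max=[39.300,5.000,-0.800] diag=29.629


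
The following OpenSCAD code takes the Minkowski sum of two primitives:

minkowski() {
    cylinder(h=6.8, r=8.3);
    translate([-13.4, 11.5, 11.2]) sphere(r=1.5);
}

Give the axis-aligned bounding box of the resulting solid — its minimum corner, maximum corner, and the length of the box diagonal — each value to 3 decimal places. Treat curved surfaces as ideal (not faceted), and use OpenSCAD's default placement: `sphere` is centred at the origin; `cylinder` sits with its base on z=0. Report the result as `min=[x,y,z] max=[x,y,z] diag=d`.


min=[-23.200,1.700,9.700] max=[-3.600,21.300,19.500] diag=29.400

A = translate([-13.4, 11.5, 11.2]) sphere(r=1.5) → bbox [-14.9,10,9.7] .. [-11.9,13,12.7]
B = cylinder(h=6.8, r=8.3) → bbox [-8.3,-8.3,0] .. [8.3,8.3,6.8]
lo = A.lo+B.lo = [-14.9-8.3, 10-8.3, 9.7+0] = [-23.200,1.700,9.700]
hi = A.hi+B.hi = [-11.9+8.3, 13+8.3, 12.7+6.8] = [-3.600,21.300,19.500]
diag = √(19.6²+19.6²+9.8²) = √864.36 = 29.400


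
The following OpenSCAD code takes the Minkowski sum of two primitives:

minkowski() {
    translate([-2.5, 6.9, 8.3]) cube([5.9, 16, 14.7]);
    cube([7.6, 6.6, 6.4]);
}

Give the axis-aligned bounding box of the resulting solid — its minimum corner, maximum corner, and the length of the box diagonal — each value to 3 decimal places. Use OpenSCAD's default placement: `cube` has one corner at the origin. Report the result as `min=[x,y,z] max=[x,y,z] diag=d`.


min=[-2.500,6.900,8.300] max=[11.000,29.500,29.400] diag=33.738

A = translate([-2.5, 6.9, 8.3]) cube([5.9, 16, 14.7]) → bbox [-2.5,6.9,8.3] .. [3.4,22.9,23]
B = cube([7.6, 6.6, 6.4]) → bbox [0,0,0] .. [7.6,6.6,6.4]
lo = A.lo+B.lo = [-2.5+0, 6.9+0, 8.3+0] = [-2.500,6.900,8.300]
hi = A.hi+B.hi = [3.4+7.6, 22.9+6.6, 23+6.4] = [11.000,29.500,29.400]
diag = √(13.5²+22.6²+21.1²) = √1138.22 = 33.738


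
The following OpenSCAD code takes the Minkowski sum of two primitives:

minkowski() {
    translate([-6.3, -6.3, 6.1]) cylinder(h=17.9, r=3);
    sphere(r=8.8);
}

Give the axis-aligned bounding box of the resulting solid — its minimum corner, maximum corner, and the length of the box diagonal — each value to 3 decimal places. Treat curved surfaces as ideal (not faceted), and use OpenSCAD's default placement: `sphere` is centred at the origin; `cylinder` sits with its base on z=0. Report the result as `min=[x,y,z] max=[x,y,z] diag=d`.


A = translate([-6.3, -6.3, 6.1]) cylinder(h=17.9, r=3) → bbox [-9.3,-9.3,6.1] .. [-3.3,-3.3,24]
B = sphere(r=8.8) → bbox [-8.8,-8.8,-8.8] .. [8.8,8.8,8.8]
lo = A.lo+B.lo = [-9.3-8.8, -9.3-8.8, 6.1-8.8] = [-18.100,-18.100,-2.700]
hi = A.hi+B.hi = [-3.3+8.8, -3.3+8.8, 24+8.8] = [5.500,5.500,32.800]
diag = √(23.6²+23.6²+35.5²) = √2374.17 = 48.725

min=[-18.100,-18.100,-2.700] max=[5.500,5.500,32.800] diag=48.725


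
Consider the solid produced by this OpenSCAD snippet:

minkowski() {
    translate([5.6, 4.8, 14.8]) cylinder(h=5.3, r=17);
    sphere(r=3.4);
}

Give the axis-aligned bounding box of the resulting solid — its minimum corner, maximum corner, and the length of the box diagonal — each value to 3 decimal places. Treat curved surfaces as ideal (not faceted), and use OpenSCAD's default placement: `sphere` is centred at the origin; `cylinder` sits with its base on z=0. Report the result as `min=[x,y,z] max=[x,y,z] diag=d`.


A = translate([5.6, 4.8, 14.8]) cylinder(h=5.3, r=17) → bbox [-11.4,-12.2,14.8] .. [22.6,21.8,20.1]
B = sphere(r=3.4) → bbox [-3.4,-3.4,-3.4] .. [3.4,3.4,3.4]
lo = A.lo+B.lo = [-11.4-3.4, -12.2-3.4, 14.8-3.4] = [-14.800,-15.600,11.400]
hi = A.hi+B.hi = [22.6+3.4, 21.8+3.4, 20.1+3.4] = [26.000,25.200,23.500]
diag = √(40.8²+40.8²+12.1²) = √3475.69 = 58.955

min=[-14.800,-15.600,11.400] max=[26.000,25.200,23.500] diag=58.955


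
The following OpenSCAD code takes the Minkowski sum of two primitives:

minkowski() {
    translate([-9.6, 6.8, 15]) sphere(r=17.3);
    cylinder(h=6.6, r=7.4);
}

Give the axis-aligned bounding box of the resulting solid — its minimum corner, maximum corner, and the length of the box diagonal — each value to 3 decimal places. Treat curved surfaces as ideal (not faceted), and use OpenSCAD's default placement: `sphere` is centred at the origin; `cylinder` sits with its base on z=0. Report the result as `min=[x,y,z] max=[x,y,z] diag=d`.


min=[-34.300,-17.900,-2.300] max=[15.100,31.500,38.900] diag=81.106

A = translate([-9.6, 6.8, 15]) sphere(r=17.3) → bbox [-26.9,-10.5,-2.3] .. [7.7,24.1,32.3]
B = cylinder(h=6.6, r=7.4) → bbox [-7.4,-7.4,0] .. [7.4,7.4,6.6]
lo = A.lo+B.lo = [-26.9-7.4, -10.5-7.4, -2.3+0] = [-34.300,-17.900,-2.300]
hi = A.hi+B.hi = [7.7+7.4, 24.1+7.4, 32.3+6.6] = [15.100,31.500,38.900]
diag = √(49.4²+49.4²+41.2²) = √6578.16 = 81.106


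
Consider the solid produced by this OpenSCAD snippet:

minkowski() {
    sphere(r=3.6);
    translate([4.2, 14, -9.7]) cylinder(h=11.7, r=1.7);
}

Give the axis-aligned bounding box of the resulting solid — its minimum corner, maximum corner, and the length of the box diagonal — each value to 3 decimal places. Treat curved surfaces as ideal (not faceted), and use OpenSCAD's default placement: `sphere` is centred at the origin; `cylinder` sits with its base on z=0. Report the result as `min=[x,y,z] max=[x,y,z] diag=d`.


min=[-1.100,8.700,-13.300] max=[9.500,19.300,5.600] diag=24.123

A = translate([4.2, 14, -9.7]) cylinder(h=11.7, r=1.7) → bbox [2.5,12.3,-9.7] .. [5.9,15.7,2]
B = sphere(r=3.6) → bbox [-3.6,-3.6,-3.6] .. [3.6,3.6,3.6]
lo = A.lo+B.lo = [2.5-3.6, 12.3-3.6, -9.7-3.6] = [-1.100,8.700,-13.300]
hi = A.hi+B.hi = [5.9+3.6, 15.7+3.6, 2+3.6] = [9.500,19.300,5.600]
diag = √(10.6²+10.6²+18.9²) = √581.93 = 24.123


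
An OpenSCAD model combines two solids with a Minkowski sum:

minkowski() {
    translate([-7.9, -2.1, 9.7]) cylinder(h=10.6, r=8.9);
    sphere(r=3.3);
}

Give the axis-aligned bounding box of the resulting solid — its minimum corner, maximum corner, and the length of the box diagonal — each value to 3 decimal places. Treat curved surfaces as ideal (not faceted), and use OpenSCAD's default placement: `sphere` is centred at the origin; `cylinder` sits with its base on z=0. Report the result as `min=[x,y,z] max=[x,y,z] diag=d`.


A = translate([-7.9, -2.1, 9.7]) cylinder(h=10.6, r=8.9) → bbox [-16.8,-11,9.7] .. [1,6.8,20.3]
B = sphere(r=3.3) → bbox [-3.3,-3.3,-3.3] .. [3.3,3.3,3.3]
lo = A.lo+B.lo = [-16.8-3.3, -11-3.3, 9.7-3.3] = [-20.100,-14.300,6.400]
hi = A.hi+B.hi = [1+3.3, 6.8+3.3, 20.3+3.3] = [4.300,10.100,23.600]
diag = √(24.4²+24.4²+17.2²) = √1486.56 = 38.556

min=[-20.100,-14.300,6.400] max=[4.300,10.100,23.600] diag=38.556


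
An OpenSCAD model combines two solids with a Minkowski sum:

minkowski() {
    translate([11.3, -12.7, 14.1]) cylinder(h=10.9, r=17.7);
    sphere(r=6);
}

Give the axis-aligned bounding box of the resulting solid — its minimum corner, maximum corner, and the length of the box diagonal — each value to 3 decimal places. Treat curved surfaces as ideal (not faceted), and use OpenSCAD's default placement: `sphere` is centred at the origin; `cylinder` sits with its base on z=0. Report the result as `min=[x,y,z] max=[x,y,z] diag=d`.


A = translate([11.3, -12.7, 14.1]) cylinder(h=10.9, r=17.7) → bbox [-6.4,-30.4,14.1] .. [29,5,25]
B = sphere(r=6) → bbox [-6,-6,-6] .. [6,6,6]
lo = A.lo+B.lo = [-6.4-6, -30.4-6, 14.1-6] = [-12.400,-36.400,8.100]
hi = A.hi+B.hi = [29+6, 5+6, 25+6] = [35.000,11.000,31.000]
diag = √(47.4²+47.4²+22.9²) = √5017.93 = 70.837

min=[-12.400,-36.400,8.100] max=[35.000,11.000,31.000] diag=70.837


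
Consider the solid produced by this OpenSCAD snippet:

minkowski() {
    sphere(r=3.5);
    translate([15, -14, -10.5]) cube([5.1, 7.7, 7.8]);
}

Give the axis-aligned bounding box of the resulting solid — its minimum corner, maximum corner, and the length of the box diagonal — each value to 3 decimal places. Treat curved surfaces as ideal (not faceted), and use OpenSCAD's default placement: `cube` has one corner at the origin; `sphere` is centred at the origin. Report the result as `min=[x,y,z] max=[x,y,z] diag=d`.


A = translate([15, -14, -10.5]) cube([5.1, 7.7, 7.8]) → bbox [15,-14,-10.5] .. [20.1,-6.3,-2.7]
B = sphere(r=3.5) → bbox [-3.5,-3.5,-3.5] .. [3.5,3.5,3.5]
lo = A.lo+B.lo = [15-3.5, -14-3.5, -10.5-3.5] = [11.500,-17.500,-14.000]
hi = A.hi+B.hi = [20.1+3.5, -6.3+3.5, -2.7+3.5] = [23.600,-2.800,0.800]
diag = √(12.1²+14.7²+14.8²) = √581.54 = 24.115

min=[11.500,-17.500,-14.000] max=[23.600,-2.800,0.800] diag=24.115


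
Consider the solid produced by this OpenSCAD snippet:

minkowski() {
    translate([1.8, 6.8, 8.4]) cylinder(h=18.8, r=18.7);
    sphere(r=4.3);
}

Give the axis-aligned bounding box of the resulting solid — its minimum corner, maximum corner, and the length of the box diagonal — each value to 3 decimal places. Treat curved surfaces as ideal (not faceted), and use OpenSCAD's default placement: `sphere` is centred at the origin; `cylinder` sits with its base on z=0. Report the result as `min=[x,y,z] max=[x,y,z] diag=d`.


A = translate([1.8, 6.8, 8.4]) cylinder(h=18.8, r=18.7) → bbox [-16.9,-11.9,8.4] .. [20.5,25.5,27.2]
B = sphere(r=4.3) → bbox [-4.3,-4.3,-4.3] .. [4.3,4.3,4.3]
lo = A.lo+B.lo = [-16.9-4.3, -11.9-4.3, 8.4-4.3] = [-21.200,-16.200,4.100]
hi = A.hi+B.hi = [20.5+4.3, 25.5+4.3, 27.2+4.3] = [24.800,29.800,31.500]
diag = √(46²+46²+27.4²) = √4982.76 = 70.589

min=[-21.200,-16.200,4.100] max=[24.800,29.800,31.500] diag=70.589


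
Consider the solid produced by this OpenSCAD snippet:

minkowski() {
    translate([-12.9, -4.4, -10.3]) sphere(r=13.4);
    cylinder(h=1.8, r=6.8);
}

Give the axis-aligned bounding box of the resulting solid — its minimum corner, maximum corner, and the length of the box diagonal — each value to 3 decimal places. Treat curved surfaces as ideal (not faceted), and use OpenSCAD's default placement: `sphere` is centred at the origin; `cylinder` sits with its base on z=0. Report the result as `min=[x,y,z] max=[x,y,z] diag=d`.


min=[-33.100,-24.600,-23.700] max=[7.300,15.800,4.900] diag=63.893

A = translate([-12.9, -4.4, -10.3]) sphere(r=13.4) → bbox [-26.3,-17.8,-23.7] .. [0.5,9,3.1]
B = cylinder(h=1.8, r=6.8) → bbox [-6.8,-6.8,0] .. [6.8,6.8,1.8]
lo = A.lo+B.lo = [-26.3-6.8, -17.8-6.8, -23.7+0] = [-33.100,-24.600,-23.700]
hi = A.hi+B.hi = [0.5+6.8, 9+6.8, 3.1+1.8] = [7.300,15.800,4.900]
diag = √(40.4²+40.4²+28.6²) = √4082.28 = 63.893


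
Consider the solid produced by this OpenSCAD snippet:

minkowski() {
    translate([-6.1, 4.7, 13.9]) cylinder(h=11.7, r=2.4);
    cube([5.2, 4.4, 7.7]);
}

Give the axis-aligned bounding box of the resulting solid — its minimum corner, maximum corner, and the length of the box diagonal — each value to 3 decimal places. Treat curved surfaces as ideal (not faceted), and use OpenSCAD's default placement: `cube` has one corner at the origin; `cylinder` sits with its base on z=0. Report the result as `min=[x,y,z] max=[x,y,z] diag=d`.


A = translate([-6.1, 4.7, 13.9]) cylinder(h=11.7, r=2.4) → bbox [-8.5,2.3,13.9] .. [-3.7,7.1,25.6]
B = cube([5.2, 4.4, 7.7]) → bbox [0,0,0] .. [5.2,4.4,7.7]
lo = A.lo+B.lo = [-8.5+0, 2.3+0, 13.9+0] = [-8.500,2.300,13.900]
hi = A.hi+B.hi = [-3.7+5.2, 7.1+4.4, 25.6+7.7] = [1.500,11.500,33.300]
diag = √(10²+9.2²+19.4²) = √561 = 23.685

min=[-8.500,2.300,13.900] max=[1.500,11.500,33.300] diag=23.685


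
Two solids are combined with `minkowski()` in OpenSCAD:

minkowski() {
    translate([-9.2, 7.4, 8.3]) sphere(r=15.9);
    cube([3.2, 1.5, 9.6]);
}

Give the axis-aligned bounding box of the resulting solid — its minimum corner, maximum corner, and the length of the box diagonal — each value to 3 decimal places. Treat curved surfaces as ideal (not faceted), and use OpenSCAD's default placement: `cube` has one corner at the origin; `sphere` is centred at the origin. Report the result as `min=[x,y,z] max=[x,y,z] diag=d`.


min=[-25.100,-8.500,-7.600] max=[9.900,24.800,33.800] diag=63.623

A = translate([-9.2, 7.4, 8.3]) sphere(r=15.9) → bbox [-25.1,-8.5,-7.6] .. [6.7,23.3,24.2]
B = cube([3.2, 1.5, 9.6]) → bbox [0,0,0] .. [3.2,1.5,9.6]
lo = A.lo+B.lo = [-25.1+0, -8.5+0, -7.6+0] = [-25.100,-8.500,-7.600]
hi = A.hi+B.hi = [6.7+3.2, 23.3+1.5, 24.2+9.6] = [9.900,24.800,33.800]
diag = √(35²+33.3²+41.4²) = √4047.85 = 63.623


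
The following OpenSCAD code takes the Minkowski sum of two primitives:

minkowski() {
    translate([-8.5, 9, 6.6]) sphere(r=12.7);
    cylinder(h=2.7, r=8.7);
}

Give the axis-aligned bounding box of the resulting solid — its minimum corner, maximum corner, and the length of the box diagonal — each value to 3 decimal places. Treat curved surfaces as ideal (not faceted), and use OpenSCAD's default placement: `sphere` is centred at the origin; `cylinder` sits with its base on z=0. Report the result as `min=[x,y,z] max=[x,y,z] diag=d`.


min=[-29.900,-12.400,-6.100] max=[12.900,30.400,22.000] diag=66.733

A = translate([-8.5, 9, 6.6]) sphere(r=12.7) → bbox [-21.2,-3.7,-6.1] .. [4.2,21.7,19.3]
B = cylinder(h=2.7, r=8.7) → bbox [-8.7,-8.7,0] .. [8.7,8.7,2.7]
lo = A.lo+B.lo = [-21.2-8.7, -3.7-8.7, -6.1+0] = [-29.900,-12.400,-6.100]
hi = A.hi+B.hi = [4.2+8.7, 21.7+8.7, 19.3+2.7] = [12.900,30.400,22.000]
diag = √(42.8²+42.8²+28.1²) = √4453.29 = 66.733


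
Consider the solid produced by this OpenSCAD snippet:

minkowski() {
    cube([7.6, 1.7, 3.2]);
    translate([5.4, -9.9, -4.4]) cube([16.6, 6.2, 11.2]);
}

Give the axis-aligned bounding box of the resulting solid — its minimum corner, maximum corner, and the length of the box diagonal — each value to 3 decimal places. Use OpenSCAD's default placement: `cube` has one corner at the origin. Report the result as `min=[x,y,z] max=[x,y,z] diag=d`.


A = translate([5.4, -9.9, -4.4]) cube([16.6, 6.2, 11.2]) → bbox [5.4,-9.9,-4.4] .. [22,-3.7,6.8]
B = cube([7.6, 1.7, 3.2]) → bbox [0,0,0] .. [7.6,1.7,3.2]
lo = A.lo+B.lo = [5.4+0, -9.9+0, -4.4+0] = [5.400,-9.900,-4.400]
hi = A.hi+B.hi = [22+7.6, -3.7+1.7, 6.8+3.2] = [29.600,-2.000,10.000]
diag = √(24.2²+7.9²+14.4²) = √855.41 = 29.247

min=[5.400,-9.900,-4.400] max=[29.600,-2.000,10.000] diag=29.247


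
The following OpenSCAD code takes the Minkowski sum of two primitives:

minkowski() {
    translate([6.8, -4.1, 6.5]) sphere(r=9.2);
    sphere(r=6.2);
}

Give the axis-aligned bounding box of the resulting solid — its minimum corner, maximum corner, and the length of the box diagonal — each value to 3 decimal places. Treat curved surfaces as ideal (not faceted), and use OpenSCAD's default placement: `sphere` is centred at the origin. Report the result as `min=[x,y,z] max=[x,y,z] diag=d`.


A = translate([6.8, -4.1, 6.5]) sphere(r=9.2) → bbox [-2.4,-13.3,-2.7] .. [16,5.1,15.7]
B = sphere(r=6.2) → bbox [-6.2,-6.2,-6.2] .. [6.2,6.2,6.2]
lo = A.lo+B.lo = [-2.4-6.2, -13.3-6.2, -2.7-6.2] = [-8.600,-19.500,-8.900]
hi = A.hi+B.hi = [16+6.2, 5.1+6.2, 15.7+6.2] = [22.200,11.300,21.900]
diag = √(30.8²+30.8²+30.8²) = √2845.92 = 53.347

min=[-8.600,-19.500,-8.900] max=[22.200,11.300,21.900] diag=53.347
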